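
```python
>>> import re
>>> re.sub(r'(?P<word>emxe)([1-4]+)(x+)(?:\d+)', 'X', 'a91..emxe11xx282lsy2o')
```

Pattern: the literal 'em', then the literal 'xe' (captured as 'word'); then one or more of a character in [1-4] (captured); then one or more of a literal 'x' (captured); then one or more of a digit (non-capturing group).
Matches: at [5:16] → 'emxe11xx282'.
`sub` substitutes 'X' at each match site.

'a91..Xlsy2o'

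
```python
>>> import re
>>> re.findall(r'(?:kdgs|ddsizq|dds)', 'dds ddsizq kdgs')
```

The regex engine tests alternatives in the order written; an earlier branch that matches wins even if a later one would match more.
Matches: at [0:3] → 'dds'; at [4:10] → 'ddsizq'; at [11:15] → 'kdgs'.
No capturing groups, so `findall` returns the 3 full match strings.

['dds', 'ddsizq', 'kdgs']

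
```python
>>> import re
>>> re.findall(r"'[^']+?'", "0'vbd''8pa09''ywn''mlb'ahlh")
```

Matches: at [1:6] → "'vbd'"; at [6:13] → "'8pa09'"; at [13:18] → "'ywn'"; at [18:23] → "'mlb'".
No capturing groups, so `findall` returns the 4 full match strings.

["'vbd'", "'8pa09'", "'ywn'", "'mlb'"]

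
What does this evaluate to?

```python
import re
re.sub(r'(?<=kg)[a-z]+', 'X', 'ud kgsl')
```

The positive lookaround only admits positions where the adjacent text matches; those characters stay outside the span.
Each match is replaced by 'X'.

'ud kgX'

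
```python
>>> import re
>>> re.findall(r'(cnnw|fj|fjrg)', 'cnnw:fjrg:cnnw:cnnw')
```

['cnnw', 'fj', 'cnnw', 'cnnw']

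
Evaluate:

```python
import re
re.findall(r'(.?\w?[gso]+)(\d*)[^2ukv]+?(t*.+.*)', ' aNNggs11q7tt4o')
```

A non-greedy quantifier consumes as few characters as it can — just enough that the remainder of the pattern still matches from where it stops; whatever follows it matches normally.
3 groups means the one result is a tuple of 3 captured strings — 1 here.

[('NNggs', '11', '7tt4o')]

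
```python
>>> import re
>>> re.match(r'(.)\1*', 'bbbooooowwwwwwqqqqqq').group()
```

'bbb'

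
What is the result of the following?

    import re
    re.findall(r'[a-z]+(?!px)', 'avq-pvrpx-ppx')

Because the assertion is negative and zero-width, positions next to the forbidden text are skipped.
`findall` yields the raw match text (3 of them) because the pattern has no groups.

['avq', 'pvrpx', 'ppx']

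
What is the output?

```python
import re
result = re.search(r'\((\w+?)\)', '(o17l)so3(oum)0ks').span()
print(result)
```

(0, 6)

Unlike `match`, `search` isn't anchored — it looks for the pattern anywhere in the string.
The match spans [0:6] → '(o17l)'.
Captured: group 1 = 'o17l'.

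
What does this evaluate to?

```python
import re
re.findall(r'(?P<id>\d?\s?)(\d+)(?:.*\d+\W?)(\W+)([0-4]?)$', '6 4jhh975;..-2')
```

[('6 ', '4', '..-', '2')]

`findall` packs the 4 group values into a tuple for every match.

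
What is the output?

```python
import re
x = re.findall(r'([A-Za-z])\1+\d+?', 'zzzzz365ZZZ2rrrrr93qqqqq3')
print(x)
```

['z', 'Z', 'r', 'q']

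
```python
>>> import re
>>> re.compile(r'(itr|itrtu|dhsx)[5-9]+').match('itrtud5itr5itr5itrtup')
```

`match` is anchored at position 0; if the pattern doesn't fit there, it returns None.
Here position 0 doesn't satisfy it, so the call returns None.

None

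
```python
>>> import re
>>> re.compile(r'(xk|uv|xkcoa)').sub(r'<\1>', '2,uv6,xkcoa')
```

Alternation isn't longest-match — the leftmost alternative that fits at this position is chosen.
Each match is replaced using the text its own group 1 captured.

'2,<uv>6,<xk>coa'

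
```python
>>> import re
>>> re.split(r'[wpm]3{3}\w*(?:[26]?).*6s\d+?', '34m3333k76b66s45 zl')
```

A non-greedy quantifier consumes as few characters as it can — just enough that the remainder of the pattern still matches from where it stops; whatever follows it matches normally.
Each match becomes a cut point; 2 segments remain.

['34', '5 zl']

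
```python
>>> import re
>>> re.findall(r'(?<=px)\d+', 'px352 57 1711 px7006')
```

Because the assertion is zero-width, the text it checks is not consumed and won't appear in the result.
Scanning left to right: at [2:5] → '352'; at [16:20] → '7006'.
No capturing groups, so `findall` returns the 2 full match strings.

['352', '7006']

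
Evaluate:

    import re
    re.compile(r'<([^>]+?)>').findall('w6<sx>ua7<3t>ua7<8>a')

['sx', '3t', '8']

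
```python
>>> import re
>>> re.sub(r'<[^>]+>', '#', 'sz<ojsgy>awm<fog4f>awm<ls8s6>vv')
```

Each match is replaced by '#'.

'sz#awm#awm#vv'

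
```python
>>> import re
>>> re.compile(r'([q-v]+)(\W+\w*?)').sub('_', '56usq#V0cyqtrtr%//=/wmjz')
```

A non-greedy quantifier consumes as few characters as it can — just enough that the remainder of the pattern still matches from where it stops; whatever follows it matches normally.
Every occurrence is swapped for '_'.

'56_V0cy_wmjz'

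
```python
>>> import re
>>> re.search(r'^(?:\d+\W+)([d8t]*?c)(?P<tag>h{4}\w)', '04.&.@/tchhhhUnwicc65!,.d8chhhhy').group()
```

'04.&.@/tchhhhU'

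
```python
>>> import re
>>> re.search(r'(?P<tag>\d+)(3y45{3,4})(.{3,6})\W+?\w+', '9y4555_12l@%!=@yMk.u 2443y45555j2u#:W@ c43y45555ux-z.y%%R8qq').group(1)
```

'244'

This matches one or more of a digit (captured as 'tag'); then the literal '3y4', then 3 to 4 of the literal '5' (captured); then 3 to 6 of any character (captured); then one or more of a non-word character (lazy); then one or more of a word character.
`re.search` scans for the first position where the pattern succeeds.
The match spans [21:50] → '2443y45555j2u#:W@ c43y45555ux'.
Captured: group 1 = '244', group 2 = '3y45555', group 3 = 'j2u#:W'.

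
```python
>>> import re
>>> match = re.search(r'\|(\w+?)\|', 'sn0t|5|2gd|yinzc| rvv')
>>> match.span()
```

(4, 7)

The match spans [4:7] → '|5|'.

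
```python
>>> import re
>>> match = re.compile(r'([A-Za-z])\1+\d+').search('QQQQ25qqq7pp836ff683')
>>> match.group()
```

The backreference `\1` re-matches whatever the first group consumed, character for character.
`search` walks the string left to right and returns the first match it finds.
The match spans [0:6] → 'QQQQ25'.
Captured: group 1 = 'Q'.

'QQQQ25'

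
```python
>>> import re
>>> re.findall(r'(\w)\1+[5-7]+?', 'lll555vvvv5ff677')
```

['l', 'v', 'f']

`\1` has to match the exact text group 1 already captured.
One capturing group, so `findall` returns just the captured substring from each match — 3 in all.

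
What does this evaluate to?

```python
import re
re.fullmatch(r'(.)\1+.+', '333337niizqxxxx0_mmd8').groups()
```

The match spans [0:21] → '333337niizqxxxx0_mmd8'.
Captured: group 1 = '3'.

('3',)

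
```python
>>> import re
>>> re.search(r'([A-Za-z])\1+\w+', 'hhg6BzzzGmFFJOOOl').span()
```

(0, 17)

A backreference is literal: `\1` must see the identical characters the first group matched.
The match spans [0:17] → 'hhg6BzzzGmFFJOOOl'.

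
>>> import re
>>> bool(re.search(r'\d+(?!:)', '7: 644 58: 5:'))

True

Because the assertion is negative and zero-width, positions next to the forbidden text are skipped.
Unlike `match`, `search` isn't anchored — it looks for the pattern anywhere in the string.
The match spans [3:6] → '644'.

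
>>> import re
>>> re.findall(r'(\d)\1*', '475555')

['4', '7', '5']

The backreference `\1` re-matches whatever the first group consumed, character for character.
Matches: at [0:1] match '4', group 1 = '4'; at [1:2] match '7', group 1 = '7'; at [2:6] match '5555', group 1 = '5'.
Because there's exactly one group, `findall` drops the full match and keeps group 1 from each hit.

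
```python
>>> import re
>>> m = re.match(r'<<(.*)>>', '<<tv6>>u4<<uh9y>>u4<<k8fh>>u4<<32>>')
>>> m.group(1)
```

'tv6>>u4<<uh9y>>u4<<k8fh>>u4<<32'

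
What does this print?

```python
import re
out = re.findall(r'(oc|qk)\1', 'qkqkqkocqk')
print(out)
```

After group 1 captures some text, `\1` only succeeds where that same text appears again.
Walking the string: at [0:4] match 'qkqk', group 1 = 'qk'.
One capturing group, so `findall` returns just the captured substring from the one match — 1 in all.

['qk']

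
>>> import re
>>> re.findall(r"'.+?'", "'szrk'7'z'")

["'szrk'", "'z'"]

A `+?`/`*?`/`{m,n}?` starts at its minimum and grows only as far as needed for what follows to match.
Scanning left to right: at [0:6] → "'szrk'"; at [7:10] → "'z'".
`findall` yields the raw match text (2 of them) because the pattern has no groups.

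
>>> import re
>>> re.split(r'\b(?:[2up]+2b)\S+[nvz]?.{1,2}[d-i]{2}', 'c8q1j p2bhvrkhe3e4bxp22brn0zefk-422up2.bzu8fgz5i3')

['c8q1j ', 'z5i3']

`split` removes every match and returns the 2 fragments in between.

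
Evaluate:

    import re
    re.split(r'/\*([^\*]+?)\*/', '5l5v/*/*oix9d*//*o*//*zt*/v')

Matches to split on: at [6:15] → '/*oix9d*/'; at [15:20] → '/*o*/'; at [20:26] → '/*zt*/'.
The group in the pattern means `split` returns the separators' captures alongside the pieces.

['5l5v/*', 'oix9d', '', 'o', '', 'zt', 'v']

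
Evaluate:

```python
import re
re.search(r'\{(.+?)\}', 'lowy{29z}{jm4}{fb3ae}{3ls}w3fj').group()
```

Lazy quantifiers expand one character at a time until the remainder of the pattern can match.
The match spans [4:9] → '{29z}'.

'{29z}'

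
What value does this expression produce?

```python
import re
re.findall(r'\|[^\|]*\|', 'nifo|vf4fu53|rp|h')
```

['|vf4fu53|']

`findall` yields the raw match text (1 of them) because the pattern has no groups.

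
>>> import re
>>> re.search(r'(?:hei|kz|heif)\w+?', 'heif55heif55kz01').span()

Branches in `(...|...)` are attempted left-to-right; the first branch that allows the whole pattern to succeed is taken.
Unlike `match`, `search` isn't anchored — it looks for the pattern anywhere in the string.
The match spans [0:4] → 'heif'.

(0, 4)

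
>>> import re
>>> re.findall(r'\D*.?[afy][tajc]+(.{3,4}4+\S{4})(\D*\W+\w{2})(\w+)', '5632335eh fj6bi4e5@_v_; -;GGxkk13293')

[('6bi4e5@_', 'v_; -;GG', 'xkk13293')]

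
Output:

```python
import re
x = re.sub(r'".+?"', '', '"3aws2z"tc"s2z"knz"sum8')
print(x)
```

tcknz"sum8

A non-greedy quantifier consumes as few characters as it can — just enough that the remainder of the pattern still matches from where it stops; whatever follows it matches normally.
Matches: at [0:8] → '"3aws2z"'; at [10:15] → '"s2z"'.
Each match is replaced by ''.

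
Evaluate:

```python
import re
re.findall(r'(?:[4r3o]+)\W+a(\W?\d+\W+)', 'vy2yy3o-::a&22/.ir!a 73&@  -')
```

This matches one or more of one of [4r3o] (non-capturing group); then one or more of a non-word character, then the literal 'a'; then optionally a non-word character, then one or more of a digit, then one or more of a non-word character (captured).
Because there's exactly one group, `findall` drops the full match and keeps group 1 from each hit.

['&22/.', ' 73&@  -']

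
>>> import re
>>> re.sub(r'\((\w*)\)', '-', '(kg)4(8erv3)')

Matches: at [0:4] → '(kg)'; at [5:12] → '(8erv3)'.
Every occurrence is swapped for '-'.

'-4-'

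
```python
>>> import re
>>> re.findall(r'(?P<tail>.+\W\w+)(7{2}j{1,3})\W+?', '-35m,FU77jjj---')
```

[('-35m,FU', '77jjj')]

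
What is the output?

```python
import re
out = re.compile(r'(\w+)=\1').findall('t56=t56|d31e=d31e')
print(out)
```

['t56', 'd31e']

After group 1 captures some text, `\1` only succeeds where that same text appears again.
Matches: at [0:7] match 't56=t56', group 1 = 't56'; at [8:17] match 'd31e=d31e', group 1 = 'd31e'.
One capturing group, so `findall` returns just the captured substring from each match — 2 in all.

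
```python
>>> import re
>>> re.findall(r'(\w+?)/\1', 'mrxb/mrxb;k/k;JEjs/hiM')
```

['mrxb', 'k']

`\1` is not a pattern — it's the concrete string captured by group 1, re-applied verbatim.
Walking the string: at [0:9] match 'mrxb/mrxb', group 1 = 'mrxb'; at [10:13] match 'k/k', group 1 = 'k'.
With a single group, `findall` returns only what that group captured — 2 items.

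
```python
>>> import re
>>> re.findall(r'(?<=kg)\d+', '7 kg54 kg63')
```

['54', '63']

The `(?=…)`/`(?<=…)` assertion just peeks at neighbouring text; it doesn't advance the match position.
Walking the string: at [4:6] → '54'; at [9:11] → '63'.
No capturing groups, so `findall` returns the 2 full match strings.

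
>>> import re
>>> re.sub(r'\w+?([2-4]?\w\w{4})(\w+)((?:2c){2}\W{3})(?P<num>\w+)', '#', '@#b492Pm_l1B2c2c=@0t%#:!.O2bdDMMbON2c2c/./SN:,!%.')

'@#b492Pm_l1B2c2c=@0t%#:!.#:,!%.'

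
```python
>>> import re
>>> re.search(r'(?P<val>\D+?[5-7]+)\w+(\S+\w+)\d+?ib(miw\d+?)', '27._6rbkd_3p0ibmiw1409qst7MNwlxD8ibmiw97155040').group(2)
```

'xD'

The match spans [2:39] → '._6rbkd_3p0ibmiw1409qst7MNwlxD8ibmiw9'.
Captured: group 1 = '._6', group 2 = 'xD', group 3 = 'miw9'.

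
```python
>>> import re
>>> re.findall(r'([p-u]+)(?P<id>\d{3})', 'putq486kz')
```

[('putq', '486')]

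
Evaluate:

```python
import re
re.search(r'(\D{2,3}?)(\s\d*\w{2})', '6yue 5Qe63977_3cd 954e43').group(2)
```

This matches 2 to 3 of a non-digit (lazy) (captured); then whitespace, then zero or more of a digit, then exactly 2 of a word character (captured).
`re.search` tries every starting position until one works.
The match spans [1:8] → 'yue 5Qe'.
Captured: group 1 = 'yue', group 2 = ' 5Qe'.

' 5Qe'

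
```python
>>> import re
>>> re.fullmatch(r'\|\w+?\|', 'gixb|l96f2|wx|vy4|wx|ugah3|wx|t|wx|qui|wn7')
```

`re.fullmatch` is like wrapping the pattern in `^…$` (in single-line mode).
Here there's no way to consume every character, so the call returns None.

None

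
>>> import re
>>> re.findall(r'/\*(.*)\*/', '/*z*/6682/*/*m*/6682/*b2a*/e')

['z*/6682/*/*m*/6682/*b2a']

With a single group, `findall` returns only what that group captured — 1 item.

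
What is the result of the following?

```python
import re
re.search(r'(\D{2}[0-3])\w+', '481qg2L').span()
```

The match spans [3:7] → 'qg2L'.

(3, 7)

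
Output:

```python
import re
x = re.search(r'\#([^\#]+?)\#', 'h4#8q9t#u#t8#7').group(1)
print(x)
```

8q9t

`re.search` tries every starting position until one works.
The match spans [2:8] → '#8q9t#'.
Captured: group 1 = '8q9t'.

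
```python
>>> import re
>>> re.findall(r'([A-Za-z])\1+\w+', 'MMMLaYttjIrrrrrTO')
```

['M']

`\1` has to match the exact text group 1 already captured.
Walking the string: at [0:17] match 'MMMLaYttjIrrrrrTO', group 1 = 'M'.
One capturing group, so `findall` returns just the captured substring from the one match — 1 in all.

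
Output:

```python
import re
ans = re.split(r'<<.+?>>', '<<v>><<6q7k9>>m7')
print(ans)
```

With the lazy modifier that quantifier settles for the fewest repetitions that let the rest of the pattern succeed (the atoms after it are unaffected and can still be greedy).
Each match becomes a cut point; 3 segments remain.

['', '', 'm7']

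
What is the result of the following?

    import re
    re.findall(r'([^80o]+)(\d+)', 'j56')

[('j5', '6')]

The pattern matches one or more of any character except [80o] (captured); then one or more of a digit (captured).
Walking the string: at [0:3] match 'j56', groups = ('j5', '6').
Multiple groups make `findall` return tuples — one 2-tuple for the one match.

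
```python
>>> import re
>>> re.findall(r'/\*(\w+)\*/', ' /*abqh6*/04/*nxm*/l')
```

['abqh6', 'nxm']

With a single group, `findall` returns only what that group captured — 2 items.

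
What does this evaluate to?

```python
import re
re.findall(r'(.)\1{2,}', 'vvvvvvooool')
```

['v', 'o']

`\1` has to match the exact text group 1 already captured.
With a single group, `findall` returns only what that group captured — 2 items.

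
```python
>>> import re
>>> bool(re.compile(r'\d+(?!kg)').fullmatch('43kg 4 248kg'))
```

`(?!…)`/`(?<!…)` only lets a position through if the neighbouring text does NOT match; no characters are consumed.
`re.fullmatch` requires the pattern to consume the entire string.
Here there's no way to consume every character, so the call returns None, and `bool(None)` is False.

False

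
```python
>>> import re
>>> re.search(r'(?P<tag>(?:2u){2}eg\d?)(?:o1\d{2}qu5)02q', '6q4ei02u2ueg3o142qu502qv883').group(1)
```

'2u2ueg3'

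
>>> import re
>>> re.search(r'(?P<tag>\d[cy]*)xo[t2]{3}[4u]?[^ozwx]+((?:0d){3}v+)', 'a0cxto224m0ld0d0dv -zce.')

None

The pattern matches a digit, then zero or more of one of [cy] (captured as 'tag'); then the literal 'xo', then exactly 3 of one of [t2], then optionally one of [4u]; then one or more of any character except [ozwx]; then the literal '0d' repeated 3 times, then one or more of a literal 'v' (captured).
Here nothing in the string fits, so the call returns None.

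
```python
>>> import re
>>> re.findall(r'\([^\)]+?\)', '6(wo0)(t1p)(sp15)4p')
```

['(wo0)', '(t1p)', '(sp15)']

Walking the string: at [1:6] → '(wo0)'; at [6:11] → '(t1p)'; at [11:17] → '(sp15)'.
Since nothing is captured, `findall` lists the 3 matched substrings directly.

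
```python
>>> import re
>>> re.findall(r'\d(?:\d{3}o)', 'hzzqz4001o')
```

['4001o']

Since nothing is captured, `findall` lists the 1 matched substring directly.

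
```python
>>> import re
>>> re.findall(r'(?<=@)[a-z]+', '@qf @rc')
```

Because the assertion is zero-width, the text it checks is not consumed and won't appear in the result.
Walking the string: at [1:3] → 'qf'; at [5:7] → 'rc'.
No capturing groups, so `findall` returns the 2 full match strings.

['qf', 'rc']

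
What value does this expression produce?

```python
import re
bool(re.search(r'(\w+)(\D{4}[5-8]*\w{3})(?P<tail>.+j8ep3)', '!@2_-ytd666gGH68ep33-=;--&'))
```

False

Pattern: one or more of a word character (captured); then exactly 4 of a non-digit, then zero or more of a character in [5-8], then exactly 3 of a word character (captured); then one or more of any character, then the literal 'j8', then the literal 'ep3' (captured as 'tail').
`re.search` tries every starting position until one works.
Here no position works, so the call returns None, and `bool(None)` is False.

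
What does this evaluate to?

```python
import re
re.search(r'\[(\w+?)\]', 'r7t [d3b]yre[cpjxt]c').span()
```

The match spans [4:9] → '[d3b]'.

(4, 9)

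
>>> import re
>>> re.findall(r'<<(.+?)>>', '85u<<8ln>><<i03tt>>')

['8ln', 'i03tt']

A non-greedy quantifier consumes as few characters as it can — just enough that the remainder of the pattern still matches from where it stops; whatever follows it matches normally.
Because there's exactly one group, `findall` drops the full match and keeps group 1 from each hit.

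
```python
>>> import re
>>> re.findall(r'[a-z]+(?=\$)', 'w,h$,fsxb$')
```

['h', 'fsxb']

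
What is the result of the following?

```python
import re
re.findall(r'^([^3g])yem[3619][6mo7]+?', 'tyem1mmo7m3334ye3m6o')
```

['t']

One capturing group, so `findall` returns just the captured substring from the one match — 1 in all.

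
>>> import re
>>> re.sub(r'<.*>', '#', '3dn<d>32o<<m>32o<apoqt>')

Matches: at [3:23] → '<d>32o<<m>32o<apoqt>'.
`sub` substitutes '#' at each match site.

'3dn#'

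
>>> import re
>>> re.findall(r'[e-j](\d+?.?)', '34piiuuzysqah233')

The pattern matches a character in [e-j]; then one or more of a digit (lazy), then optionally any character (captured).
Because the quantifier is non-greedy, it stops expanding at the earliest point where the rest of the pattern can succeed.
Scanning left to right: at [12:15] match 'h23', group 1 = '23'.
Because there's exactly one group, `findall` drops the full match and keeps group 1 from the one hit.

['23']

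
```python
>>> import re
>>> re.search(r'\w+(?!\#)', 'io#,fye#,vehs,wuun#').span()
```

(0, 1)

`(?!…)`/`(?<!…)` only lets a position through if the neighbouring text does NOT match; no characters are consumed.
`re.search` tries every starting position until one works.
The match spans [0:1] → 'i'.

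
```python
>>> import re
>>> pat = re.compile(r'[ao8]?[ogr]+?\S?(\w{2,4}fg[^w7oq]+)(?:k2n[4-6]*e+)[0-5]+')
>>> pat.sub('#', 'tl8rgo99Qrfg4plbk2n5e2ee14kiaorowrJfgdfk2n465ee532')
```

This matches optionally one of [ao8], then one or more of one of [ogr] (lazy); then optionally a non-whitespace character; then 2 to 4 of a word character, then the literal 'fg', then one or more of any character except [w7oq] (captured); then the literal 'k2n', then zero or more of a character in [4-6], then one or more of a literal 'e' (non-capturing group); then one or more of a character in [0-5].
Matches: at [2:22] → '8rgo99Qrfg4plbk2n5e2'; at [28:50] → 'aorowrJfgdfk2n465ee532'.
`sub` substitutes '#' at each match site.

'tl#ee14ki#'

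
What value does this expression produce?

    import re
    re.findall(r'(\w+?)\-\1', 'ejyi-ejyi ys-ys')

`\1` is not a pattern — it's the concrete string captured by group 1, re-applied verbatim.
Matches: at [0:9] match 'ejyi-ejyi', group 1 = 'ejyi'; at [10:15] match 'ys-ys', group 1 = 'ys'.
With a single group, `findall` returns only what that group captured — 2 items.

['ejyi', 'ys']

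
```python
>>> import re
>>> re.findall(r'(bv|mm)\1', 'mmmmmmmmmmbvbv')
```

A backreference is literal: `\1` must see the identical characters the first group matched.
Matches: at [0:4] match 'mmmm', group 1 = 'mm'; at [4:8] match 'mmmm', group 1 = 'mm'; at [10:14] match 'bvbv', group 1 = 'bv'.
Because there's exactly one group, `findall` drops the full match and keeps group 1 from each hit.

['mm', 'mm', 'bv']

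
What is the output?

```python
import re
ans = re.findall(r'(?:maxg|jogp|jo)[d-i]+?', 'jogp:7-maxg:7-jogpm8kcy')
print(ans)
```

Scanning left to right: at [0:3] → 'jog'; at [14:17] → 'jog'.
Since nothing is captured, `findall` lists the 2 matched substrings directly.

['jog', 'jog']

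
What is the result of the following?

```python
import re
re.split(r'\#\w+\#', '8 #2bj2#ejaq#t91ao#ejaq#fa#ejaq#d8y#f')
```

['8 ', 'ejaq', 'ejaq', 'ejaq', 'f']

Matches to split on: at [2:8] → '#2bj2#'; at [12:19] → '#t91ao#'; at [23:27] → '#fa#'; at [31:36] → '#d8y#'.
The string is cut at each match, leaving 5 pieces.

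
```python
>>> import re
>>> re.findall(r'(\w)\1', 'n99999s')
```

['9', '9']

`\1` is not a pattern — it's the concrete string captured by group 1, re-applied verbatim.
Matches: at [1:3] match '99', group 1 = '9'; at [3:5] match '99', group 1 = '9'.
With a single group, `findall` returns only what that group captured — 2 items.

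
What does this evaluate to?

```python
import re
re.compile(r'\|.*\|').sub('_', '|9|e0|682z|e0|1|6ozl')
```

'_6ozl'

`sub` substitutes '_' at each match site.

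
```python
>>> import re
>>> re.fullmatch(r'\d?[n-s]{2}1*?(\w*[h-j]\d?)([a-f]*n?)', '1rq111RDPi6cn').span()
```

(0, 13)

Pattern: optionally a digit; then exactly 2 of a character in [n-s], then zero or more of the literal '1' (lazy); then zero or more of a word character, then a character in [h-j], then optionally a digit (captured); then zero or more of a character in [a-f], then optionally the literal 'n' (captured).
`re.fullmatch` is like wrapping the pattern in `^…$` (in single-line mode).
The match spans [0:13] → '1rq111RDPi6cn'.
Captured: group 1 = '111RDPi6', group 2 = 'cn'.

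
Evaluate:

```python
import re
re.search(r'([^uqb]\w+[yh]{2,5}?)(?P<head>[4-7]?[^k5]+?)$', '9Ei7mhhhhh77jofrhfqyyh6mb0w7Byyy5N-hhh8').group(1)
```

The pattern matches any character except [uqb], then one or more of a word character, then 2 to 5 of one of [yh] (lazy) (captured); then optionally a character in [4-7], then one or more of any character except [k5] (lazy) (captured as 'head'); then anchored at the end.
`re.search` tries every starting position until one works.
The match spans [0:39] → '9Ei7mhhhhh77jofrhfqyyh6mb0w7Byyy5N-hhh8'.
Captured: group 1 = '9Ei7mhhhhh77jofrhfqyyh6mb0w7Byyy', group 2 = '5N-hhh8'.

'9Ei7mhhhhh77jofrhfqyyh6mb0w7Byyy'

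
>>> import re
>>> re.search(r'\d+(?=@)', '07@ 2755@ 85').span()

(0, 2)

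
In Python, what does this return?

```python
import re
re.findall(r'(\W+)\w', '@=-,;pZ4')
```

['@=-,;']

Pattern: one or more of a non-word character (captured); then a word character.
Matches: at [0:6] match '@=-,;p', group 1 = '@=-,;'.
`findall` collects group 1 from the one match (1 total).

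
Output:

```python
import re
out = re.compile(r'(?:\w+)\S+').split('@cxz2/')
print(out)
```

['@', '']

This matches one or more of a word character (non-capturing group); then one or more of a non-whitespace character.
Matches to split on: at [1:6] → 'cxz2/'.
The string is cut at each match, leaving 2 pieces.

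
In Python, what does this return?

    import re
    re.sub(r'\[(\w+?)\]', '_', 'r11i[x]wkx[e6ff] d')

`sub` substitutes '_' at each match site.

'r11i_wkx_ d'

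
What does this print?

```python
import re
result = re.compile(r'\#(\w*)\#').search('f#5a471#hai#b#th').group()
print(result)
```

#5a471#

The match spans [1:8] → '#5a471#'.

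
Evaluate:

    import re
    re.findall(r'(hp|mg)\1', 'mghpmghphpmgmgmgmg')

`\1` has to match the exact text group 1 already captured.
Matches: at [6:10] match 'hphp', group 1 = 'hp'; at [10:14] match 'mgmg', group 1 = 'mg'; at [14:18] match 'mgmg', group 1 = 'mg'.
With a single group, `findall` returns only what that group captured — 3 items.

['hp', 'mg', 'mg']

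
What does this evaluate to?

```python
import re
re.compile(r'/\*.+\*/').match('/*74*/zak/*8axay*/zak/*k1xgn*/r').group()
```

'/*74*/zak/*8axay*/zak/*k1xgn*/'

`re.match` only tries the pattern at the start of the string.
The match spans [0:30] → '/*74*/zak/*8axay*/zak/*k1xgn*/'.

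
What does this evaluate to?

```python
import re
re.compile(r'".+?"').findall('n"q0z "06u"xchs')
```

['"q0z "']

With the lazy modifier that quantifier settles for the fewest repetitions that let the rest of the pattern succeed (the atoms after it are unaffected and can still be greedy).
Scanning left to right: at [1:7] → '"q0z "'.
No capturing groups, so `findall` returns the 1 full match string.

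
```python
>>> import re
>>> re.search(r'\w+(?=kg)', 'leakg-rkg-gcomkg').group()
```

The lookaround is zero-width — it requires the adjacent text to match without consuming it, so the asserted text isn't part of the match.
`re.search` tries every starting position until one works.
The match spans [0:3] → 'lea'.

'lea'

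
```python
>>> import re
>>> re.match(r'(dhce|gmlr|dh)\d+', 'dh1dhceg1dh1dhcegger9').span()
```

(0, 3)

With `match`, the pattern is implicitly anchored at the beginning.
The match spans [0:3] → 'dh1'.
Captured: group 1 = 'dh'.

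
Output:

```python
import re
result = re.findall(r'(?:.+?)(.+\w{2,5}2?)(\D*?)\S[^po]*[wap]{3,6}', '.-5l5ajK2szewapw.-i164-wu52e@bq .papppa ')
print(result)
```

Pattern: one or more of any character (lazy) (non-capturing group); then one or more of any character, then 2 to 5 of a word character, then optionally the literal '2' (captured); then zero or more of a non-digit (lazy) (captured); then a non-whitespace character, then zero or more of any character except [po], then 3 to 6 of one of [wap].
Matches: at [0:39] match '.-5l5ajK2szewapw.-i164-wu52e@bq .papppa', groups = ('-5l5ajK2szewapw.-i164-wu52e@bq .pa', '').
Multiple groups make `findall` return tuples — one 2-tuple for the one match.

[('-5l5ajK2szewapw.-i164-wu52e@bq .pa', '')]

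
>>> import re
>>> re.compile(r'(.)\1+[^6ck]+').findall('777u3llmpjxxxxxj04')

`\1` is not a pattern — it's the concrete string captured by group 1, re-applied verbatim.
One capturing group, so `findall` returns just the captured substring from the one match — 1 in all.

['7']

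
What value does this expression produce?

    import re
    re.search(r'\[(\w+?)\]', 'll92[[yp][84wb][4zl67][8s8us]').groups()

('yp',)

`search` walks the string left to right and returns the first match it finds.
The match spans [5:9] → '[yp]'.
Captured: group 1 = 'yp'.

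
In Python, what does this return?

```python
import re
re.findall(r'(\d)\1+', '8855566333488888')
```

['8', '5', '6', '3', '8']

The backreference `\1` re-matches whatever the first group consumed, character for character.
Scanning left to right: at [0:2] match '88', group 1 = '8'; at [2:5] match '555', group 1 = '5'; at [5:7] match '66', group 1 = '6'; at [7:10] match '333', group 1 = '3'; at [11:16] match '88888', group 1 = '8'.
One capturing group, so `findall` returns just the captured substring from each match — 5 in all.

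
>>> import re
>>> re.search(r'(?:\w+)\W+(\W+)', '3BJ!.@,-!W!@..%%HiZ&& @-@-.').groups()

This matches one or more of a word character (non-capturing group); then one or more of a non-word character; then one or more of a non-word character (captured).
Unlike `match`, `search` isn't anchored — it looks for the pattern anywhere in the string.
The match spans [0:9] → '3BJ!.@,-!'.
Captured: group 1 = '!'.

('!',)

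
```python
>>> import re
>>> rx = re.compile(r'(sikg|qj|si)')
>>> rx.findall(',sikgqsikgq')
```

['sikg', 'sikg']

`|` is ordered: at each position the engine commits to the first alternative that works.
With a single group, `findall` returns only what that group captured — 2 items.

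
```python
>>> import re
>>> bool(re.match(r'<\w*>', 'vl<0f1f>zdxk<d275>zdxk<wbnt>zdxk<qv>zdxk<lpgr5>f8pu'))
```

False

With `match`, the pattern is implicitly anchored at the beginning.
Here the string doesn't start with a match, so the call returns None, and `bool(None)` is False.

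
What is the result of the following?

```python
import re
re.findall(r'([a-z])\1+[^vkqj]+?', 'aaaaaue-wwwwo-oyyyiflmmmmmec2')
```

['a', 'w', 'y', 'm']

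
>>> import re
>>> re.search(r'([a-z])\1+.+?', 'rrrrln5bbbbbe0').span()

A backreference is literal: `\1` must see the identical characters the first group matched.
`re.search` tries every starting position until one works.
The match spans [0:5] → 'rrrrl'.
Captured: group 1 = 'r'.

(0, 5)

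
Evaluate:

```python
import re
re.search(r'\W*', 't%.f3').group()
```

This matches zero or more of a non-word character.
`re.search` tries every starting position until one works.
The match spans [0:0] → ''.

''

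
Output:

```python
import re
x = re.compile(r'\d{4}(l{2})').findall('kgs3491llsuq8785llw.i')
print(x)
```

['ll', 'll']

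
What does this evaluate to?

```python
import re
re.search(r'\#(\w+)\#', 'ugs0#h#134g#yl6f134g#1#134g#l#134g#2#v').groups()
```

('h',)

The match spans [4:7] → '#h#'.
Captured: group 1 = 'h'.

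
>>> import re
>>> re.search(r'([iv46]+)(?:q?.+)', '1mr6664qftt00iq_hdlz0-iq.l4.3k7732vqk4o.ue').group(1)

'6664'

This matches one or more of one of [iv46] (captured); then optionally the literal 'q', then one or more of any character (non-capturing group).
`re.search` scans for the first position where the pattern succeeds.
The match spans [3:42] → '6664qftt00iq_hdlz0-iq.l4.3k7732vqk4o.ue'.
Captured: group 1 = '6664'.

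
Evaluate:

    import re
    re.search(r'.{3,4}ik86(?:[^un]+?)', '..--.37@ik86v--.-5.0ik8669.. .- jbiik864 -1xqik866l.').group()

'.37@ik86v'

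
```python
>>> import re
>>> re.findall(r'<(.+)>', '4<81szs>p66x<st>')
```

Because there's exactly one group, `findall` drops the full match and keeps group 1 from the one hit.

['81szs>p66x<st']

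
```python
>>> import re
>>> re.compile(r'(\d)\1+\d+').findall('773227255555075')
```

After group 1 captures some text, `\1` only succeeds where that same text appears again.
One capturing group, so `findall` returns just the captured substring from the one match — 1 in all.

['7']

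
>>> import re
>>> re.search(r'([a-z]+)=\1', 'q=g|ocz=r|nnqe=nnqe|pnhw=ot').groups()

A backreference is literal: `\1` must see the identical characters the first group matched.
Unlike `match`, `search` isn't anchored — it looks for the pattern anywhere in the string.
The match spans [10:19] → 'nnqe=nnqe'.
Captured: group 1 = 'nnqe'.

('nnqe',)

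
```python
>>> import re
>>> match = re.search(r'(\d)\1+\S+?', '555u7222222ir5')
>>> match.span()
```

(0, 4)

`\1` has to match the exact text group 1 already captured.
The match spans [0:4] → '555u'.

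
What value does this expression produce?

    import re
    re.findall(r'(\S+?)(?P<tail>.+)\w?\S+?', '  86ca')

Because the quantifier is non-greedy, it stops expanding at the earliest point where the rest of the pattern can succeed.
With 2 capturing groups, `findall` returns a 2-tuple per match.

[('8', '6c')]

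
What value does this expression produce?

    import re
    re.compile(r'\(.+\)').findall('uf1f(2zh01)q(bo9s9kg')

['(2zh01)']

Matches: at [4:11] → '(2zh01)'.
`findall` yields the raw match text (1 of them) because the pattern has no groups.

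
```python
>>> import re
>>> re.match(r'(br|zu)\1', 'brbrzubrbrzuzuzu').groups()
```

('br',)

The match spans [0:4] → 'brbr'.
Captured: group 1 = 'br'.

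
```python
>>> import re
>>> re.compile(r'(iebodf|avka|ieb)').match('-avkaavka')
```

`match` is anchored at position 0; if the pattern doesn't fit there, it returns None.
Here the pattern fails at index 0, so the call returns None.

None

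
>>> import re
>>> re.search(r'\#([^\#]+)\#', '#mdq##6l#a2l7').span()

(0, 5)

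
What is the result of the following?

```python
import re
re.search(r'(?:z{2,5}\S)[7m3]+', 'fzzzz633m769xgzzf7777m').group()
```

'zzzz633m7'

The match spans [1:10] → 'zzzz633m7'.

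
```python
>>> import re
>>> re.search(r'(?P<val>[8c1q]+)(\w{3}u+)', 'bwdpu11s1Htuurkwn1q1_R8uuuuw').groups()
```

('1', 'Htuu')

This matches one or more of one of [8c1q] (captured as 'val'); then exactly 3 of a word character, then one or more of a literal 'u' (captured).
`re.search` tries every starting position until one works.
The match spans [8:13] → '1Htuu'.
Captured: group 1 = '1', group 2 = 'Htuu'.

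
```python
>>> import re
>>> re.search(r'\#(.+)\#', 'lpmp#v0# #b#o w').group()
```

'#v0# #b#'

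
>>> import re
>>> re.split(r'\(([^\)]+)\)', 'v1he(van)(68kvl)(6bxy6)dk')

Because the pattern has a capturing group, `split` also inserts each captured text between the pieces.

['v1he', 'van', '', '68kvl', '', '6bxy6', 'dk']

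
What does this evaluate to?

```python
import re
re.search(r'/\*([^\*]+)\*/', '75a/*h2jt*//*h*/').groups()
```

`re.search` scans for the first position where the pattern succeeds.
The match spans [3:11] → '/*h2jt*/'.
Captured: group 1 = 'h2jt'.

('h2jt',)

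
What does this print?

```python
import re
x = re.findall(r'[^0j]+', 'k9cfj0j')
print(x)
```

This matches one or more of any character except [0j].
Since nothing is captured, `findall` lists the 1 matched substring directly.

['k9cf']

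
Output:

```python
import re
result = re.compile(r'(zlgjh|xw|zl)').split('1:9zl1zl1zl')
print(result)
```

['1:9', 'zl', '1', 'zl', '1', 'zl', '']

`re.split` interleaves the captured-group text with the surrounding fragments.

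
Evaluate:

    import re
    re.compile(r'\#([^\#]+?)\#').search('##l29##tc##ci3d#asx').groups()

('l29',)

The match spans [1:6] → '#l29#'.
Captured: group 1 = 'l29'.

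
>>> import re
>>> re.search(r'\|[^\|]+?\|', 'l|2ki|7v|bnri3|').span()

`re.search` scans for the first position where the pattern succeeds.
The match spans [1:6] → '|2ki|'.

(1, 6)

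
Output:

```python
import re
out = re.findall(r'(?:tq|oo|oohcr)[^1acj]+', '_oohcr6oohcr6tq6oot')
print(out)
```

`|` is ordered: at each position the engine commits to the first alternative that works.
Since nothing is captured, `findall` lists the 3 matched substrings directly.

['ooh', 'ooh', 'tq6oot']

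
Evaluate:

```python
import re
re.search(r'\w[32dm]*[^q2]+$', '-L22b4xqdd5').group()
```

'qdd5'

Pattern: a word character; then zero or more of one of [32dm]; then one or more of any character except [q2]; then anchored at the end.
Unlike `match`, `search` isn't anchored — it looks for the pattern anywhere in the string.
The match spans [7:11] → 'qdd5'.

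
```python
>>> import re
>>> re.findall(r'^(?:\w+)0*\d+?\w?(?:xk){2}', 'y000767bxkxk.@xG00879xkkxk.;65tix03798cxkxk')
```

This matches anchored at the start of the string; then one or more of a word character (non-capturing group); then zero or more of the literal '0', then one or more of a digit (lazy); then optionally a word character, then the literal 'xk' repeated 2 times.
`findall` yields the raw match text (1 of them) because the pattern has no groups.

['y000767bxkxk']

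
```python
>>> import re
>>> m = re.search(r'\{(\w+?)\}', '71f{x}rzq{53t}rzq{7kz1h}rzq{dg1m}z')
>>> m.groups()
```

Unlike `match`, `search` isn't anchored — it looks for the pattern anywhere in the string.
The match spans [3:6] → '{x}'.
Captured: group 1 = 'x'.

('x',)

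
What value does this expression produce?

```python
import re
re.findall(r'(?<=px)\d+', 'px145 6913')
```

['145']

The positive lookaround only admits positions where the adjacent text matches; those characters stay outside the span.
`findall` yields the raw match text (1 of them) because the pattern has no groups.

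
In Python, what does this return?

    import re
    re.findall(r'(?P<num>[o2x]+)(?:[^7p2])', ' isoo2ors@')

The pattern matches one or more of one of [o2x] (captured as 'num'); then any character except [7p2] (non-capturing group).
Scanning left to right: at [3:8] match 'oo2or', group 1 = 'oo2o'.
One capturing group, so `findall` returns just the captured substring from the one match — 1 in all.

['oo2o']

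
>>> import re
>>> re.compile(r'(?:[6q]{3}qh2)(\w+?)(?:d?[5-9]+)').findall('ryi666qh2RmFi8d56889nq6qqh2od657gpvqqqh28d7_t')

This matches exactly 3 of one of [6q], then the literal 'qh2' (non-capturing group); then one or more of a word character (lazy) (captured); then optionally a literal 'd', then one or more of a character in [5-9] (non-capturing group).
Walking the string: at [3:14] match '666qh2RmFi8', group 1 = 'RmFi'; at [21:32] match 'q6qqh2od657', group 1 = 'o'.
One capturing group, so `findall` returns just the captured substring from each match — 2 in all.

['RmFi', 'o']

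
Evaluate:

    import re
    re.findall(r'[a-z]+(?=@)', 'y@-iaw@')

Lookahead/lookbehind check context without consuming it, so the matched span excludes the asserted characters.
`findall` yields the raw match text (2 of them) because the pattern has no groups.

['y', 'iaw']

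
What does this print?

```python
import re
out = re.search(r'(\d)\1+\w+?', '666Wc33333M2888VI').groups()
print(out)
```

('6',)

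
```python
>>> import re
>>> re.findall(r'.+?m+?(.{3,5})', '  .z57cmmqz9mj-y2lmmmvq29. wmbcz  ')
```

Because there's exactly one group, `findall` drops the full match and keeps group 1 from each hit.

['mqz9m', 'mmvq2', 'bcz  ']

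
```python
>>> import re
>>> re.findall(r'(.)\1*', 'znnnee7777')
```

`\1` is not a pattern — it's the concrete string captured by group 1, re-applied verbatim.
Because there's exactly one group, `findall` drops the full match and keeps group 1 from each hit.

['z', 'n', 'e', '7']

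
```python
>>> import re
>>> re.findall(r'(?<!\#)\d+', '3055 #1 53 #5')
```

['3055', '53']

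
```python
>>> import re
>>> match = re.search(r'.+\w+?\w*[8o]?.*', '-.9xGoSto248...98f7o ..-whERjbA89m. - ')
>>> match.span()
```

(0, 38)

This matches one or more of any character; then one or more of a word character (lazy); then zero or more of a word character; then optionally one of [8o], then zero or more of any character.
`re.search` tries every starting position until one works.
The match spans [0:38] → '-.9xGoSto248...98f7o ..-whERjbA89m. - '.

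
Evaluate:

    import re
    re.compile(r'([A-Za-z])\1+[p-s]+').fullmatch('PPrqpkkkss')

`re.fullmatch` is like wrapping the pattern in `^…$` (in single-line mode).
Here the pattern can't cover the whole string, so the call returns None.

None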